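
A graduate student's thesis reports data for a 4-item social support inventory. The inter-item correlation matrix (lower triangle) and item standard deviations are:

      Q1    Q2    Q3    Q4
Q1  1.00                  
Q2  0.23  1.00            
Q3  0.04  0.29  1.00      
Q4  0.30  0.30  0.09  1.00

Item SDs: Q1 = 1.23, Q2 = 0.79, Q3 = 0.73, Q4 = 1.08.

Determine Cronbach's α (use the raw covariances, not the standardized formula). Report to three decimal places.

Σσ²ᵢ = 1.23² + 0.79² + 0.73² + 1.08² = 3.8363
Covariances σ_ij = r_ij · s_i · s_j:
  σ(Q1,Q2) = 0.23 × 1.23 × 0.79 = 0.2235
  σ(Q1,Q3) = 0.04 × 1.23 × 0.73 = 0.0359
  σ(Q1,Q4) = 0.30 × 1.23 × 1.08 = 0.3985
  σ(Q2,Q3) = 0.29 × 0.79 × 0.73 = 0.1672
  σ(Q2,Q4) = 0.30 × 0.79 × 1.08 = 0.2560
  σ(Q3,Q4) = 0.09 × 0.73 × 1.08 = 0.0710
σ²_T = Σσ²ᵢ + 2·Σσ_ij = 3.8363 + 2 × 1.1521 = 6.1405
α = (4/3)·(1 − 3.8363/6.1405) = 0.500

Cronbach's α = 0.500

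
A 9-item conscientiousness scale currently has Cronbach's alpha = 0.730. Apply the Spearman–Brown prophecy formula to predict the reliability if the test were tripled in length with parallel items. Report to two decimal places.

Length factor m = 3
α' = m·α / (1 + (m−1)·α)
   = 3 × 0.730 / (1 + (3 − 1) × 0.730)
   = 2.1900 / 2.4600 = 0.89

predicted reliability = 0.89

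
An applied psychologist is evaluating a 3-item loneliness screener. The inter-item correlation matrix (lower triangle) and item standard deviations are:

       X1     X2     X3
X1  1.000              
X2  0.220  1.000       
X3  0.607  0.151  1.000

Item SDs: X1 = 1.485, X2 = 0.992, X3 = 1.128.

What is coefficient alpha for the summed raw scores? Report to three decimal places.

Σσ²ᵢ = 1.485² + 0.992² + 1.128² = 4.4617
Covariances σ_ij = r_ij · s_i · s_j:
  σ(X1,X2) = 0.220 × 1.485 × 0.992 = 0.3241
  σ(X1,X3) = 0.607 × 1.485 × 1.128 = 1.0168
  σ(X2,X3) = 0.151 × 0.992 × 1.128 = 0.1690
σ²_T = Σσ²ᵢ + 2·Σσ_ij = 4.4617 + 2 × 1.5099 = 7.4815
α = (3/2)·(1 − 4.4617/7.4815) = 0.605

coefficient alpha = 0.605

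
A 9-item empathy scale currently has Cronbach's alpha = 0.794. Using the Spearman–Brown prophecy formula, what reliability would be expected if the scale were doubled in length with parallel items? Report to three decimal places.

predicted reliability = 0.885

Length factor m = 2
α' = m·α / (1 + (m−1)·α)
   = 2 × 0.794 / (1 + (2 − 1) × 0.794)
   = 1.5880 / 1.7940 = 0.885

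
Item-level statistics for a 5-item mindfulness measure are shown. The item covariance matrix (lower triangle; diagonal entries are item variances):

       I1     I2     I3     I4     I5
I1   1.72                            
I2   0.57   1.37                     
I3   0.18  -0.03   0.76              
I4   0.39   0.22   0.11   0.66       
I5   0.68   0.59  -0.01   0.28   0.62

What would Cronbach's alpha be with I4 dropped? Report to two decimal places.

Cronbach's alpha = 0.63

Remaining items: I1, I2, I3, I5 (k = 4).
ΣVar(i) = 1.72 + 1.37 + 0.76 + 0.62 = 4.47
Var(T) = 4.47 + 2 × 1.98 = 8.43
α (item deleted) = (4/3)·(1 − 4.47/8.43) = 0.63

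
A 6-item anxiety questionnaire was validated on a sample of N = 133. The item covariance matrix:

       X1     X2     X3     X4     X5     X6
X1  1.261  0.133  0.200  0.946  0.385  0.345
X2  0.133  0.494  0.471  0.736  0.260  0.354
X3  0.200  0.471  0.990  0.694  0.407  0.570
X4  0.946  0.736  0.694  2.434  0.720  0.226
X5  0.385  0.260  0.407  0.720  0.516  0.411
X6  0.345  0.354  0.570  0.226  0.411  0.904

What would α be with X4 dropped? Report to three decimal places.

α = 0.787

Remaining items: X1, X2, X3, X5, X6 (k = 5).
sum of item variances = 1.261 + 0.494 + 0.990 + 0.516 + 0.904 = 4.165
σ²_total = 4.165 + 2 × 3.536 = 11.237
α (item deleted) = (5/4)·(1 − 4.165/11.237) = 0.787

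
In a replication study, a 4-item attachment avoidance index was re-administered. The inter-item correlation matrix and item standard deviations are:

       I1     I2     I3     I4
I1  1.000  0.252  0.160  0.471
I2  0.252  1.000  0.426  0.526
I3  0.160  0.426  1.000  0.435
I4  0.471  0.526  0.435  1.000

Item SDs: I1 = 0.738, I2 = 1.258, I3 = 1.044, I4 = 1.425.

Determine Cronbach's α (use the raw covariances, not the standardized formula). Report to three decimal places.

Σσ²ᵢ = 0.738² + 1.258² + 1.044² + 1.425² = 5.2478
Covariances σ_ij = r_ij · s_i · s_j:
  σ(I1,I2) = 0.252 × 0.738 × 1.258 = 0.2340
  σ(I1,I3) = 0.160 × 0.738 × 1.044 = 0.1233
  σ(I1,I4) = 0.471 × 0.738 × 1.425 = 0.4953
  σ(I2,I3) = 0.426 × 1.258 × 1.044 = 0.5595
  σ(I2,I4) = 0.526 × 1.258 × 1.425 = 0.9429
  σ(I3,I4) = 0.435 × 1.044 × 1.425 = 0.6471
σ²_T = Σσ²ᵢ + 2·Σσ_ij = 5.2478 + 2 × 3.0021 = 11.2520
α = (4/3)·(1 − 5.2478/11.2520) = 0.711

α = 0.711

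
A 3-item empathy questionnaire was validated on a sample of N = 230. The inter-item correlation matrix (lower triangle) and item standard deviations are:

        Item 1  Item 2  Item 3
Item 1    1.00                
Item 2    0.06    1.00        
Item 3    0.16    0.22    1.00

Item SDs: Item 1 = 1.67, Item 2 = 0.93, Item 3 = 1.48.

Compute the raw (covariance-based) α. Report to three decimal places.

Σσ²ᵢ = 1.67² + 0.93² + 1.48² = 5.8442
Covariances σ_ij = r_ij · s_i · s_j:
  σ(Item 1,Item 2) = 0.06 × 1.67 × 0.93 = 0.0932
  σ(Item 1,Item 3) = 0.16 × 1.67 × 1.48 = 0.3955
  σ(Item 2,Item 3) = 0.22 × 0.93 × 1.48 = 0.3028
σ²_T = Σσ²ᵢ + 2·Σσ_ij = 5.8442 + 2 × 0.7915 = 7.4272
α = (3/2)·(1 − 5.8442/7.4272) = 0.320

α = 0.320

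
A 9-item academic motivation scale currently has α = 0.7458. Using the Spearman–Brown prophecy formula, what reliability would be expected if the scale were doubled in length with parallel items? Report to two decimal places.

predicted reliability = 0.85

Length factor m = 2
α' = m·α / (1 + (m−1)·α)
   = 2 × 0.7458 / (1 + (2 − 1) × 0.7458)
   = 1.4916 / 1.7458 = 0.85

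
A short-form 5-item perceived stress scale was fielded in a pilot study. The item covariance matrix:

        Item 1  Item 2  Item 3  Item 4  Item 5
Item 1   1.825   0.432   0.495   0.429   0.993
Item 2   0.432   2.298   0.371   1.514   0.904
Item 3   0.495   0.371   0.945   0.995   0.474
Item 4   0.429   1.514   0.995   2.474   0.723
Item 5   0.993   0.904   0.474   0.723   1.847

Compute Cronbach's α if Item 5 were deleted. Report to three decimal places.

α = 0.705

Remaining items: Item 1, Item 2, Item 3, Item 4 (k = 4).
sum of item variances = 1.825 + 2.298 + 0.945 + 2.474 = 7.542
total variance = 7.542 + 2 × 4.236 = 16.014
α (item deleted) = (4/3)·(1 − 7.542/16.014) = 0.705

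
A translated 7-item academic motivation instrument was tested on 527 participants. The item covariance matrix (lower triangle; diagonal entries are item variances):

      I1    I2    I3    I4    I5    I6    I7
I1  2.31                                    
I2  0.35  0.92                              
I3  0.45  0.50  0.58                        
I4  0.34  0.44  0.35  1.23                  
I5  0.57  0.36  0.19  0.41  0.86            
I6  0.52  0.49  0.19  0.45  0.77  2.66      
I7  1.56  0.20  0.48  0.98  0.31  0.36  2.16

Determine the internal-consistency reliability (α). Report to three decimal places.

ΣVar(i) = 2.31 + 0.92 + 0.58 + 1.23 + 0.86 + 2.66 + 2.16 = 10.72
Σ_{i<j} σ_ij = 10.27
σ²_T = 10.72 + 2 × 10.27 = 31.26
α = (k/(k−1))·(1 − ΣVar(i)/σ²_T) = (7/6)·(1 − 10.72/31.26) = 0.767

α = 0.767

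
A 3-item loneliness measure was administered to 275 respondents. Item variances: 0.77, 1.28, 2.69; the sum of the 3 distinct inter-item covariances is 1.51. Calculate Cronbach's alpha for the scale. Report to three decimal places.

ΣVar(i) = 0.77 + 1.28 + 2.69 = 4.74
Sum of distinct covariances = 1.51
Var(T) = ΣVar(i) + 2·Σcov = 4.74 + 2 × 1.51 = 7.76
α = (3/2)·(1 − 4.74/7.76) = 0.584

α = 0.584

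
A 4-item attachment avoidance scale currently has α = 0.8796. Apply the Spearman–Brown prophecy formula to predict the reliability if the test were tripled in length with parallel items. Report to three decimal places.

predicted reliability = 0.956

Length factor m = 3
α' = m·α / (1 + (m−1)·α)
   = 3 × 0.8796 / (1 + (3 − 1) × 0.8796)
   = 2.6388 / 2.7592 = 0.956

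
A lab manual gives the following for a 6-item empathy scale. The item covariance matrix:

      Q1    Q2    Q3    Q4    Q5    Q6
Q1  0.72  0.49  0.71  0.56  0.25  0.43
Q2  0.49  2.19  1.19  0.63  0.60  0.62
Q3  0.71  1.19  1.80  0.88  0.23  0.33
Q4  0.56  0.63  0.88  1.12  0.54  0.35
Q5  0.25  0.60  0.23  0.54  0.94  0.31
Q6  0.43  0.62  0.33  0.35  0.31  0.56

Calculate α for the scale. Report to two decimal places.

Σσᵢ² = 0.72 + 2.19 + 1.80 + 1.12 + 0.94 + 0.56 = 7.33
Sum of off-diagonal covariances = 8.12
σ²_T = 7.33 + 2 × 8.12 = 23.57
α = (k/(k−1))·(1 − Σσᵢ²/σ²_T) = (6/5)·(1 − 7.33/23.57) = 0.83

α = 0.83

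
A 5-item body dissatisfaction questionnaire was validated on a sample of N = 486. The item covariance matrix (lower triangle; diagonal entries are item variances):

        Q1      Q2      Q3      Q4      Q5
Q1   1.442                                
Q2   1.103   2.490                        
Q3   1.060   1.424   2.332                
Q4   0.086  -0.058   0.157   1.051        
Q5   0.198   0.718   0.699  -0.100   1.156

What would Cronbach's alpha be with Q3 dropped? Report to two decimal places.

Remaining items: Q1, Q2, Q4, Q5 (k = 4).
Σσᵢ² = 1.442 + 2.490 + 1.051 + 1.156 = 6.139
total variance = 6.139 + 2 × 1.947 = 10.033
α (item deleted) = (4/3)·(1 − 6.139/10.033) = 0.52

α = 0.52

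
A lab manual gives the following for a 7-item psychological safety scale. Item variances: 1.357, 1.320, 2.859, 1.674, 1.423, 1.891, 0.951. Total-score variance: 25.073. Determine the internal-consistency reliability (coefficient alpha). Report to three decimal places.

Σσ²ᵢ = 1.357 + 1.320 + 2.859 + 1.674 + 1.423 + 1.891 + 0.951 = 11.475
α = (k/(k−1))·(1 − Σσ²ᵢ/total variance) = (7/6)·(1 − 11.475/25.073) = 0.633

α = 0.633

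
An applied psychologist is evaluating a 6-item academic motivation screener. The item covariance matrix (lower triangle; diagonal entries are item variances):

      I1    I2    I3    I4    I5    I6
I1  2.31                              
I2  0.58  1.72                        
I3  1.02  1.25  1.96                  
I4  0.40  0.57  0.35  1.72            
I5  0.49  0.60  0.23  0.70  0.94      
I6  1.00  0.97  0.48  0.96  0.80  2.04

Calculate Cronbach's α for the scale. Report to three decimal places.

Σσᵢ² = 2.31 + 1.72 + 1.96 + 1.72 + 0.94 + 2.04 = 10.69
Sum of off-diagonal covariances = 10.40
σ²_total = 10.69 + 2 × 10.40 = 31.49
α = (k/(k−1))·(1 − Σσᵢ²/σ²_total) = (6/5)·(1 − 10.69/31.49) = 0.793

Cronbach's α = 0.793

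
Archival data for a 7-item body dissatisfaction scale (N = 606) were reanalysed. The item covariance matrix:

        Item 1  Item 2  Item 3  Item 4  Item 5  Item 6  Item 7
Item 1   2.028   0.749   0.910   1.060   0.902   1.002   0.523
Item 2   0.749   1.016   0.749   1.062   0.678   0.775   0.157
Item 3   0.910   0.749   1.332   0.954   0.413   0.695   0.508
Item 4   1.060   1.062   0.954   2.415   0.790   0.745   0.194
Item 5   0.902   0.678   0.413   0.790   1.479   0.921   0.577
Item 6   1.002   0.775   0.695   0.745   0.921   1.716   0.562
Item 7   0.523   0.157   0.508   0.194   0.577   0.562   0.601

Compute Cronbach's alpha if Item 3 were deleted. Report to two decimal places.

Remaining items: Item 1, Item 2, Item 4, Item 5, Item 6, Item 7 (k = 6).
Σσᵢ² = 2.028 + 1.016 + 2.415 + 1.479 + 1.716 + 0.601 = 9.255
Var(T) = 9.255 + 2 × 10.697 = 30.649
α (item deleted) = (6/5)·(1 − 9.255/30.649) = 0.84

α = 0.84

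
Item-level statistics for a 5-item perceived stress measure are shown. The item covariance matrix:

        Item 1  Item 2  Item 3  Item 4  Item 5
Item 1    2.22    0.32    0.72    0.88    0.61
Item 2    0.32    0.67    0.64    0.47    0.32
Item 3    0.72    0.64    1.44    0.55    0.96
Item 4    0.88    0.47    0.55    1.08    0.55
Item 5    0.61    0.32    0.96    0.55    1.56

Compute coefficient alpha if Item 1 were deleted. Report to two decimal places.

Remaining items: Item 2, Item 3, Item 4, Item 5 (k = 4).
Σσᵢ² = 0.67 + 1.44 + 1.08 + 1.56 = 4.75
Var(T) = 4.75 + 2 × 3.49 = 11.73
α (item deleted) = (4/3)·(1 − 4.75/11.73) = 0.79

α = 0.79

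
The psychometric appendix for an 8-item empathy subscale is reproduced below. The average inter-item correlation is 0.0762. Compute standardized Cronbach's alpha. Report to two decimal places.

α = 0.40

Standardized α = k·r̄ / (1 + (k−1)·r̄) = 8 × 0.0762 / (1 + 7 × 0.0762)
  = 0.6096 / 1.5334 = 0.40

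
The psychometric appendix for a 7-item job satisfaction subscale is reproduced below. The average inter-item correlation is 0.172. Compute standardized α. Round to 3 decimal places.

standardized α = 0.593

Standardized α = k·r̄ / (1 + (k−1)·r̄) = 7 × 0.172 / (1 + 6 × 0.172)
  = 1.2040 / 2.0320 = 0.593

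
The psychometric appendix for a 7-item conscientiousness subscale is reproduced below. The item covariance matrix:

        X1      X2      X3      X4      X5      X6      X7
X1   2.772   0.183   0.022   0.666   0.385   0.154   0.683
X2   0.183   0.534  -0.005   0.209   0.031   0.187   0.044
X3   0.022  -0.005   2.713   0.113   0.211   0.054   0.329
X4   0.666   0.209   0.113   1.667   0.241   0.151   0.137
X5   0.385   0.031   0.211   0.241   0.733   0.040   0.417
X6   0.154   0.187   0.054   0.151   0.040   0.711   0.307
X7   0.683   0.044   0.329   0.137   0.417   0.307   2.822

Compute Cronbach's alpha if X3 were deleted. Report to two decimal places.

Remaining items: X1, X2, X4, X5, X6, X7 (k = 6).
Σσ²ᵢ = 2.772 + 0.534 + 1.667 + 0.733 + 0.711 + 2.822 = 9.239
σ²_T = 9.239 + 2 × 3.835 = 16.909
α (item deleted) = (6/5)·(1 − 9.239/16.909) = 0.54

α = 0.54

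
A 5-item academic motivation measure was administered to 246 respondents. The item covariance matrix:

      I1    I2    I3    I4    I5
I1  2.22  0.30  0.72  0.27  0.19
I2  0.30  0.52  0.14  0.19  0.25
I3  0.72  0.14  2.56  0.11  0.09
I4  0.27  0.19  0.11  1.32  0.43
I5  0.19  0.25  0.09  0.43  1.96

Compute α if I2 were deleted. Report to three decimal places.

Remaining items: I1, I3, I4, I5 (k = 4).
ΣVar(i) = 2.22 + 2.56 + 1.32 + 1.96 = 8.06
σ²_total = 8.06 + 2 × 1.81 = 11.68
α (item deleted) = (4/3)·(1 − 8.06/11.68) = 0.413

α = 0.413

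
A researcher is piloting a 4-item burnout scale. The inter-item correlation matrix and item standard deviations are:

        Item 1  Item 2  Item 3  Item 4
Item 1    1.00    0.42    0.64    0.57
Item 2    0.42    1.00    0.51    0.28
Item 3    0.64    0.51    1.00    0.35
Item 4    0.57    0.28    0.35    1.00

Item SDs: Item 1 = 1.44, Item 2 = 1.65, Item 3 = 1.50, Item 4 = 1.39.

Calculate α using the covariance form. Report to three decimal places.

Σσ²ᵢ = 1.44² + 1.65² + 1.50² + 1.39² = 8.9782
Covariances σ_ij = r_ij · s_i · s_j:
  σ(Item 1,Item 2) = 0.42 × 1.44 × 1.65 = 0.9979
  σ(Item 1,Item 3) = 0.64 × 1.44 × 1.50 = 1.3824
  σ(Item 1,Item 4) = 0.57 × 1.44 × 1.39 = 1.1409
  σ(Item 2,Item 3) = 0.51 × 1.65 × 1.50 = 1.2622
  σ(Item 2,Item 4) = 0.28 × 1.65 × 1.39 = 0.6422
  σ(Item 3,Item 4) = 0.35 × 1.50 × 1.39 = 0.7297
σ²_T = Σσ²ᵢ + 2·Σσ_ij = 8.9782 + 2 × 6.1553 = 21.2888
α = (4/3)·(1 − 8.9782/21.2888) = 0.771

α = 0.771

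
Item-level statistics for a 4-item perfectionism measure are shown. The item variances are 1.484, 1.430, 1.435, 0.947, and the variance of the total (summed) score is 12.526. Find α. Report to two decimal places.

ΣVar(i) = 1.484 + 1.430 + 1.435 + 0.947 = 5.296
α = (k/(k−1))·(1 − ΣVar(i)/Var(T)) = (4/3)·(1 − 5.296/12.526) = 0.77

α = 0.77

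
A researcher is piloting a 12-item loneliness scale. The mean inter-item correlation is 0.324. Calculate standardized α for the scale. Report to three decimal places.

standardized α = 0.852

Standardized α = k·r̄ / (1 + (k−1)·r̄) = 12 × 0.324 / (1 + 11 × 0.324)
  = 3.8880 / 4.5640 = 0.852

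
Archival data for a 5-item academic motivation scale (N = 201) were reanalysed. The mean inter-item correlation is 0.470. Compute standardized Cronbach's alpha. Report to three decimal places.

Standardized α = k·r̄ / (1 + (k−1)·r̄) = 5 × 0.470 / (1 + 4 × 0.470)
  = 2.3500 / 2.8800 = 0.816

standardized Cronbach's alpha = 0.816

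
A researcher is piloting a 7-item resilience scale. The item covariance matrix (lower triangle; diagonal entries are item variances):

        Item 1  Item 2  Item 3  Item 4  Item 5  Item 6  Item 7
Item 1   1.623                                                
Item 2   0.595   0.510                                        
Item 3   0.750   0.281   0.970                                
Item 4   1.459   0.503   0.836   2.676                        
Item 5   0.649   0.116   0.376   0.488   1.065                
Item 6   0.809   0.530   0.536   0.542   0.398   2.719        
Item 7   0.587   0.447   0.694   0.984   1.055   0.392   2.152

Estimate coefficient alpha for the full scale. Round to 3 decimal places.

α = 0.805

Σσ²ᵢ = 1.623 + 0.510 + 0.970 + 2.676 + 1.065 + 2.719 + 2.152 = 11.715
Sum of the distinct covariances = 13.027
Var(T) = 11.715 + 2 × 13.027 = 37.769
α = (k/(k−1))·(1 − Σσ²ᵢ/Var(T)) = (7/6)·(1 − 11.715/37.769) = 0.805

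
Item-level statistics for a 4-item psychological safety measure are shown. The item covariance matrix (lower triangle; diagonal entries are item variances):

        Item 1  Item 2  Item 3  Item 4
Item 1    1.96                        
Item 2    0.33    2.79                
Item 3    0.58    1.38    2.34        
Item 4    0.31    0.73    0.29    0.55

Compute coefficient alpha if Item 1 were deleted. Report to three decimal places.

Remaining items: Item 2, Item 3, Item 4 (k = 3).
sum of item variances = 2.79 + 2.34 + 0.55 = 5.68
σ²_T = 5.68 + 2 × 2.40 = 10.48
α (item deleted) = (3/2)·(1 − 5.68/10.48) = 0.687

coefficient alpha = 0.687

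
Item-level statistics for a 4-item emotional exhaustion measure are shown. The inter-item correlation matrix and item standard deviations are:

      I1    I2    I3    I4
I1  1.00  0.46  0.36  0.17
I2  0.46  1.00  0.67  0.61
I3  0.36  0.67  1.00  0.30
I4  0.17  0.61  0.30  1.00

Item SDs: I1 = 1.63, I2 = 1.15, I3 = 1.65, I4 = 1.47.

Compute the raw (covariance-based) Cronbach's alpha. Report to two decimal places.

Cronbach's alpha = 0.72

Σσ²ᵢ = 1.63² + 1.15² + 1.65² + 1.47² = 8.8628
Covariances σ_ij = r_ij · s_i · s_j:
  σ(I1,I2) = 0.46 × 1.63 × 1.15 = 0.8623
  σ(I1,I3) = 0.36 × 1.63 × 1.65 = 0.9682
  σ(I1,I4) = 0.17 × 1.63 × 1.47 = 0.4073
  σ(I2,I3) = 0.67 × 1.15 × 1.65 = 1.2713
  σ(I2,I4) = 0.61 × 1.15 × 1.47 = 1.0312
  σ(I3,I4) = 0.30 × 1.65 × 1.47 = 0.7276
σ²_T = Σσ²ᵢ + 2·Σσ_ij = 8.8628 + 2 × 5.2679 = 19.3986
α = (4/3)·(1 − 8.8628/19.3986) = 0.72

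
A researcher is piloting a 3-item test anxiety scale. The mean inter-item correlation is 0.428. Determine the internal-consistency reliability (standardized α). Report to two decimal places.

Standardized α = k·r̄ / (1 + (k−1)·r̄) = 3 × 0.428 / (1 + 2 × 0.428)
  = 1.2840 / 1.8560 = 0.69

standardized α = 0.69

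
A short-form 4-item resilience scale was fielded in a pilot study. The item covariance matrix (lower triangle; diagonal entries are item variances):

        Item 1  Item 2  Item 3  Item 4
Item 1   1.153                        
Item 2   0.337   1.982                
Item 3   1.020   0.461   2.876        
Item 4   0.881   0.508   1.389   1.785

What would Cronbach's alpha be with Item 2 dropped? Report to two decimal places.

Cronbach's alpha = 0.80

Remaining items: Item 1, Item 3, Item 4 (k = 3).
ΣVar(i) = 1.153 + 2.876 + 1.785 = 5.814
σ²_T = 5.814 + 2 × 3.290 = 12.394
α (item deleted) = (3/2)·(1 − 5.814/12.394) = 0.80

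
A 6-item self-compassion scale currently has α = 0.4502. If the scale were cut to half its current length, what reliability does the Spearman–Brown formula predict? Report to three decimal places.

Length factor m = 1/2
α' = m·α / (1 − (1−m)·α)
   = 1/2 × 0.4502 / (1 − (1 − 1/2) × 0.4502)
   = 0.2251 / 0.7749 = 0.290

predicted reliability = 0.290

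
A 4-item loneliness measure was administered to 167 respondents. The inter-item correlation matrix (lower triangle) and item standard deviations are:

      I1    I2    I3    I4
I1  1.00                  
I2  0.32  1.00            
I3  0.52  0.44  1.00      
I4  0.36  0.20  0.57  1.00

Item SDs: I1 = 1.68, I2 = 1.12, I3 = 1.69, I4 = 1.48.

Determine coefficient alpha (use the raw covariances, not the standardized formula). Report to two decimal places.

α = 0.73

Σσ²ᵢ = 1.68² + 1.12² + 1.69² + 1.48² = 9.1233
Covariances σ_ij = r_ij · s_i · s_j:
  σ(I1,I2) = 0.32 × 1.68 × 1.12 = 0.6021
  σ(I1,I3) = 0.52 × 1.68 × 1.69 = 1.4764
  σ(I1,I4) = 0.36 × 1.68 × 1.48 = 0.8951
  σ(I2,I3) = 0.44 × 1.12 × 1.69 = 0.8328
  σ(I2,I4) = 0.20 × 1.12 × 1.48 = 0.3315
  σ(I3,I4) = 0.57 × 1.69 × 1.48 = 1.4257
σ²_T = Σσ²ᵢ + 2·Σσ_ij = 9.1233 + 2 × 5.5636 = 20.2505
α = (4/3)·(1 − 9.1233/20.2505) = 0.73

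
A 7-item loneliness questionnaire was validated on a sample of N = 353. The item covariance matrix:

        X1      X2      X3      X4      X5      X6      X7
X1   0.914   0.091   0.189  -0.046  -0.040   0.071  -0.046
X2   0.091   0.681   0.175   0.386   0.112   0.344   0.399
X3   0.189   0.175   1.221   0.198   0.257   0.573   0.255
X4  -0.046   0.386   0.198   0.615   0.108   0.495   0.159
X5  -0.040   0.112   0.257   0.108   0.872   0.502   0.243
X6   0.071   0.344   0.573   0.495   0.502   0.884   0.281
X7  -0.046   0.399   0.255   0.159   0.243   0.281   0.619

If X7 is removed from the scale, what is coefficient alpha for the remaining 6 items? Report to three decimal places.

coefficient alpha = 0.682

Remaining items: X1, X2, X3, X4, X5, X6 (k = 6).
ΣVar(i) = 0.914 + 0.681 + 1.221 + 0.615 + 0.872 + 0.884 = 5.187
σ²_total = 5.187 + 2 × 3.415 = 12.017
α (item deleted) = (6/5)·(1 − 5.187/12.017) = 0.682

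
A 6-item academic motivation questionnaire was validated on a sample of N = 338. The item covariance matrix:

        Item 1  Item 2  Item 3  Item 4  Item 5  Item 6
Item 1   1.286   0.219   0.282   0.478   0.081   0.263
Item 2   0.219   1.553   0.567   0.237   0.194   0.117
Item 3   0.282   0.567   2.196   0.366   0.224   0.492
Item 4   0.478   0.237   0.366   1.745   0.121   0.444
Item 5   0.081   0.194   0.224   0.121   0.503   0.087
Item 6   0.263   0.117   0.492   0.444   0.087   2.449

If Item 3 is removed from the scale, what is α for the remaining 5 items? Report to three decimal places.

Remaining items: Item 1, Item 2, Item 4, Item 5, Item 6 (k = 5).
sum of item variances = 1.286 + 1.553 + 1.745 + 0.503 + 2.449 = 7.536
σ²_total = 7.536 + 2 × 2.241 = 12.018
α (item deleted) = (5/4)·(1 − 7.536/12.018) = 0.466

α = 0.466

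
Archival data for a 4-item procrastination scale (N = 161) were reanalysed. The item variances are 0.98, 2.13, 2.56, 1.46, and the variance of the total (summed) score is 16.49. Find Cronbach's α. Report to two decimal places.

α = 0.76

Σσᵢ² = 0.98 + 2.13 + 2.56 + 1.46 = 7.13
α = (k/(k−1))·(1 − Σσᵢ²/σ²_T) = (4/3)·(1 − 7.13/16.49) = 0.76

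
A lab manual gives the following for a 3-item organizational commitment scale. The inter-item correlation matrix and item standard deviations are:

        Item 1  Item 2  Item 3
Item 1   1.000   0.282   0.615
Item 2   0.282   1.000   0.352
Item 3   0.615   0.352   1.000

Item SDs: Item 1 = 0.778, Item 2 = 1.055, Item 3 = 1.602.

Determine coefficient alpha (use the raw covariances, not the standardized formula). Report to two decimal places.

Σσ²ᵢ = 0.778² + 1.055² + 1.602² = 4.2847
Covariances σ_ij = r_ij · s_i · s_j:
  σ(Item 1,Item 2) = 0.282 × 0.778 × 1.055 = 0.2315
  σ(Item 1,Item 3) = 0.615 × 0.778 × 1.602 = 0.7665
  σ(Item 2,Item 3) = 0.352 × 1.055 × 1.602 = 0.5949
σ²_T = Σσ²ᵢ + 2·Σσ_ij = 4.2847 + 2 × 1.5929 = 7.4705
α = (3/2)·(1 − 4.2847/7.4705) = 0.64

α = 0.64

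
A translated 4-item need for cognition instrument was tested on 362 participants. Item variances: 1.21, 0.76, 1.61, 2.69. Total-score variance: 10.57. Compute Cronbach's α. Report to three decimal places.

Σσᵢ² = 1.21 + 0.76 + 1.61 + 2.69 = 6.27
α = (k/(k−1))·(1 − Σσᵢ²/total variance) = (4/3)·(1 − 6.27/10.57) = 0.542

α = 0.542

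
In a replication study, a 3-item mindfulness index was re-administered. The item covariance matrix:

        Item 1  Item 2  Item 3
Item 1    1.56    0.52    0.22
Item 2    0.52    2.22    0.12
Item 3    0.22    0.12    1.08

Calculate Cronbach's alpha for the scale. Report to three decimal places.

sum of item variances = 1.56 + 2.22 + 1.08 = 4.86
Sum of off-diagonal covariances = 0.86
σ²_T = 4.86 + 2 × 0.86 = 6.58
α = (k/(k−1))·(1 − sum of item variances/σ²_T) = (3/2)·(1 − 4.86/6.58) = 0.392

α = 0.392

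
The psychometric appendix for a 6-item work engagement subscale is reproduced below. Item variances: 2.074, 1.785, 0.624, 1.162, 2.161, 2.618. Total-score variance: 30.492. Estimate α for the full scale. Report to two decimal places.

α = 0.79

sum of item variances = 2.074 + 1.785 + 0.624 + 1.162 + 2.161 + 2.618 = 10.424
α = (k/(k−1))·(1 − sum of item variances/σ²_total) = (6/5)·(1 − 10.424/30.492) = 0.79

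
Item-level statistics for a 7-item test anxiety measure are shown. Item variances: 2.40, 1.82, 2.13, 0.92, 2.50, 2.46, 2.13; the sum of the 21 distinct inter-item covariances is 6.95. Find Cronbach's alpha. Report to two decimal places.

Cronbach's alpha = 0.57

sum of item variances = 2.40 + 1.82 + 2.13 + 0.92 + 2.50 + 2.46 + 2.13 = 14.36
Sum of distinct covariances = 6.95
σ²_total = sum of item variances + 2·Σcov = 14.36 + 2 × 6.95 = 28.26
α = (7/6)·(1 − 14.36/28.26) = 0.57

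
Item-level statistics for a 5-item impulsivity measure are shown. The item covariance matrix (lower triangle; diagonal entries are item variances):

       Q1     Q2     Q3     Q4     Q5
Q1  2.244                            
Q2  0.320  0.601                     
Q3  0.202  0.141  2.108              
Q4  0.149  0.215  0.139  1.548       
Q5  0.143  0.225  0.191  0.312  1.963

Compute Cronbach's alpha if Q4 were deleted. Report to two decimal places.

Cronbach's alpha = 0.35

Remaining items: Q1, Q2, Q3, Q5 (k = 4).
sum of item variances = 2.244 + 0.601 + 2.108 + 1.963 = 6.916
Var(T) = 6.916 + 2 × 1.222 = 9.360
α (item deleted) = (4/3)·(1 − 6.916/9.360) = 0.35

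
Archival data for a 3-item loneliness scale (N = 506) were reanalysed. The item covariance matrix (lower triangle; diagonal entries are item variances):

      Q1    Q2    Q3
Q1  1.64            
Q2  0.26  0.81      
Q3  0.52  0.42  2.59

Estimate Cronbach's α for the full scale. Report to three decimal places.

ΣVar(i) = 1.64 + 0.81 + 2.59 = 5.04
Sum of the distinct covariances = 1.20
Var(T) = 5.04 + 2 × 1.20 = 7.44
α = (k/(k−1))·(1 − ΣVar(i)/Var(T)) = (3/2)·(1 − 5.04/7.44) = 0.484

α = 0.484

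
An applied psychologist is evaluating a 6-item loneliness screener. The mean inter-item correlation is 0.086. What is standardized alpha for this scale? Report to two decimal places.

Standardized α = k·r̄ / (1 + (k−1)·r̄) = 6 × 0.086 / (1 + 5 × 0.086)
  = 0.5160 / 1.4300 = 0.36

standardized alpha = 0.36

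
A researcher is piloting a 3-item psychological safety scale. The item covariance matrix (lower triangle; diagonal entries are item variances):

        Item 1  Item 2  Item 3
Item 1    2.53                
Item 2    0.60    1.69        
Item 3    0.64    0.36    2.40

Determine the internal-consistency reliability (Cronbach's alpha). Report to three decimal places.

sum of item variances = 2.53 + 1.69 + 2.40 = 6.62
Sum of off-diagonal covariances = 1.60
σ²_total = 6.62 + 2 × 1.60 = 9.82
α = (k/(k−1))·(1 − sum of item variances/σ²_total) = (3/2)·(1 − 6.62/9.82) = 0.489

Cronbach's alpha = 0.489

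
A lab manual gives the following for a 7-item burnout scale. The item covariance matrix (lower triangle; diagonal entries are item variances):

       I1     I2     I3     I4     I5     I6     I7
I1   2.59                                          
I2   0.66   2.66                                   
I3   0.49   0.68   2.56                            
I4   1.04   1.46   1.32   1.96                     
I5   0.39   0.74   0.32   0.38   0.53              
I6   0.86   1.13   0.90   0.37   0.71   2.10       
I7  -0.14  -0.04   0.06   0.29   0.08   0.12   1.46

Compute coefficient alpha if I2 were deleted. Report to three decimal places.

coefficient alpha = 0.675

Remaining items: I1, I3, I4, I5, I6, I7 (k = 6).
Σσᵢ² = 2.59 + 2.56 + 1.96 + 0.53 + 2.10 + 1.46 = 11.20
σ²_total = 11.20 + 2 × 7.19 = 25.58
α (item deleted) = (6/5)·(1 − 11.20/25.58) = 0.675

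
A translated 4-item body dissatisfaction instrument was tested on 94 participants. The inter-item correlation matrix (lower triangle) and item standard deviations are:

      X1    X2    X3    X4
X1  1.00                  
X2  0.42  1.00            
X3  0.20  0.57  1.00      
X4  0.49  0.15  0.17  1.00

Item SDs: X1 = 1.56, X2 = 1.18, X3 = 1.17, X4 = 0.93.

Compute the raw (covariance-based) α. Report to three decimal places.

α = 0.662

Σσ²ᵢ = 1.56² + 1.18² + 1.17² + 0.93² = 6.0598
Covariances σ_ij = r_ij · s_i · s_j:
  σ(X1,X2) = 0.42 × 1.56 × 1.18 = 0.7731
  σ(X1,X3) = 0.20 × 1.56 × 1.17 = 0.3650
  σ(X1,X4) = 0.49 × 1.56 × 0.93 = 0.7109
  σ(X2,X3) = 0.57 × 1.18 × 1.17 = 0.7869
  σ(X2,X4) = 0.15 × 1.18 × 0.93 = 0.1646
  σ(X3,X4) = 0.17 × 1.17 × 0.93 = 0.1850
σ²_T = Σσ²ᵢ + 2·Σσ_ij = 6.0598 + 2 × 2.9855 = 12.0308
α = (4/3)·(1 − 6.0598/12.0308) = 0.662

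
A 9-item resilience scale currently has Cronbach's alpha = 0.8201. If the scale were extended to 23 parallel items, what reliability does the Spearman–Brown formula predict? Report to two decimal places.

predicted reliability = 0.92

Length factor m = 23/9 = 2.5556
α' = m·α / (1 + (m−1)·α)
   = 23/9 × 0.8201 / (1 + (23/9 − 1) × 0.8201)
   = 2.0958 / 2.2757 = 0.92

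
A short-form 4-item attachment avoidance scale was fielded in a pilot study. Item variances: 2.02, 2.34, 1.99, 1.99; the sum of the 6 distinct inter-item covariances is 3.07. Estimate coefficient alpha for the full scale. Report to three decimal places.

α = 0.565

ΣVar(i) = 2.02 + 2.34 + 1.99 + 1.99 = 8.34
Sum of distinct covariances = 3.07
total variance = ΣVar(i) + 2·Σcov = 8.34 + 2 × 3.07 = 14.48
α = (4/3)·(1 − 8.34/14.48) = 0.565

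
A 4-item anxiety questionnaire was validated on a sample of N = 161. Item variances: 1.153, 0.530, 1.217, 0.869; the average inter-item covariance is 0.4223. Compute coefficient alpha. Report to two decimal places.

Σσ²ᵢ = 1.153 + 0.530 + 1.217 + 0.869 = 3.769
Sum of the 6 distinct covariances = 6 × 0.4223 = 2.5338
σ²_total = Σσ²ᵢ + 2·Σcov = 3.769 + 2 × 2.5338 = 8.8366
α = (4/3)·(1 − 3.769/8.8366) = 0.76

coefficient alpha = 0.76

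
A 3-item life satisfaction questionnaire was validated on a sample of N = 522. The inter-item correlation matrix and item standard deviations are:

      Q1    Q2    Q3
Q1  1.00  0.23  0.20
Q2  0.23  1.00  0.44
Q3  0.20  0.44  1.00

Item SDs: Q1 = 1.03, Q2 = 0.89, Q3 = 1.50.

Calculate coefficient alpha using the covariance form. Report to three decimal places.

coefficient alpha = 0.526

Σσ²ᵢ = 1.03² + 0.89² + 1.50² = 4.1030
Covariances σ_ij = r_ij · s_i · s_j:
  σ(Q1,Q2) = 0.23 × 1.03 × 0.89 = 0.2108
  σ(Q1,Q3) = 0.20 × 1.03 × 1.50 = 0.3090
  σ(Q2,Q3) = 0.44 × 0.89 × 1.50 = 0.5874
σ²_T = Σσ²ᵢ + 2·Σσ_ij = 4.1030 + 2 × 1.1072 = 6.3174
α = (3/2)·(1 − 4.1030/6.3174) = 0.526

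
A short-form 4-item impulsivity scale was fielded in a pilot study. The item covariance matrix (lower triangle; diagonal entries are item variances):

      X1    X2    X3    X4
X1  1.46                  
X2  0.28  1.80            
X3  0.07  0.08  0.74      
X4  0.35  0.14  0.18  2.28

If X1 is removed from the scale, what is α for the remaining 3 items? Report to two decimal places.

α = 0.21

Remaining items: X2, X3, X4 (k = 3).
ΣVar(i) = 1.80 + 0.74 + 2.28 = 4.82
total variance = 4.82 + 2 × 0.40 = 5.62
α (item deleted) = (3/2)·(1 − 4.82/5.62) = 0.21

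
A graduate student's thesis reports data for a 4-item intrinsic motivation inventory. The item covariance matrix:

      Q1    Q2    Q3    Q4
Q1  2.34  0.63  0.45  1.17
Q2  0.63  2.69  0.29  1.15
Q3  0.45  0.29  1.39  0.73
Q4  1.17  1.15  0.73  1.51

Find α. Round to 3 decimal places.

α = 0.703

sum of item variances = 2.34 + 2.69 + 1.39 + 1.51 = 7.93
Sum of off-diagonal covariances = 4.42
σ²_total = 7.93 + 2 × 4.42 = 16.77
α = (k/(k−1))·(1 − sum of item variances/σ²_total) = (4/3)·(1 − 7.93/16.77) = 0.703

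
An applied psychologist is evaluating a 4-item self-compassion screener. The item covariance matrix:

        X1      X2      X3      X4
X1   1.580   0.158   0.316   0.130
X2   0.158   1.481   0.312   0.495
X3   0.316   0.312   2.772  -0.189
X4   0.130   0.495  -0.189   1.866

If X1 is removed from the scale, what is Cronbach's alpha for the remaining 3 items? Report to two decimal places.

Remaining items: X2, X3, X4 (k = 3).
ΣVar(i) = 1.481 + 2.772 + 1.866 = 6.119
Var(T) = 6.119 + 2 × 0.618 = 7.355
α (item deleted) = (3/2)·(1 − 6.119/7.355) = 0.25

Cronbach's alpha = 0.25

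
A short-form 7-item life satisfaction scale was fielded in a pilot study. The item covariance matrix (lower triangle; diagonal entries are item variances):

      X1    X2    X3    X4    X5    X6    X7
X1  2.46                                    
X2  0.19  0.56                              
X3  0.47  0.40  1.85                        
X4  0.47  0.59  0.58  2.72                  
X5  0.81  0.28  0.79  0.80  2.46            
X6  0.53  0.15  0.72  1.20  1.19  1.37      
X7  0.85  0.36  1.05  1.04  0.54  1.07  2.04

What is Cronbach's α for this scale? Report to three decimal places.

Cronbach's α = 0.789

sum of item variances = 2.46 + 0.56 + 1.85 + 2.72 + 2.46 + 1.37 + 2.04 = 13.46
Sum of the distinct covariances = 14.08
total variance = 13.46 + 2 × 14.08 = 41.62
α = (k/(k−1))·(1 − sum of item variances/total variance) = (7/6)·(1 − 13.46/41.62) = 0.789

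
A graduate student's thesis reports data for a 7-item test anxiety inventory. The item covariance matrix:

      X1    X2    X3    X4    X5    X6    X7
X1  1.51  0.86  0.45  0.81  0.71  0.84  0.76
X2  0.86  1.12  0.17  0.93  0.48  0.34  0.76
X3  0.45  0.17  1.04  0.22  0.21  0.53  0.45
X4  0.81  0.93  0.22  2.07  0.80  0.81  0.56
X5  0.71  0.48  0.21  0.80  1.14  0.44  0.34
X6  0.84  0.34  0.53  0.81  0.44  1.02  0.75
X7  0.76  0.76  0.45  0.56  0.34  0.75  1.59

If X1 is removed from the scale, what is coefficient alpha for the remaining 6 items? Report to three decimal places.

α = 0.794

Remaining items: X2, X3, X4, X5, X6, X7 (k = 6).
Σσ²ᵢ = 1.12 + 1.04 + 2.07 + 1.14 + 1.02 + 1.59 = 7.98
Var(T) = 7.98 + 2 × 7.79 = 23.56
α (item deleted) = (6/5)·(1 − 7.98/23.56) = 0.794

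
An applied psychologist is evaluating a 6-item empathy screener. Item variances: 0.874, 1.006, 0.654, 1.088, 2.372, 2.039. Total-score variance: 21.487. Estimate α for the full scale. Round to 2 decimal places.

ΣVar(i) = 0.874 + 1.006 + 0.654 + 1.088 + 2.372 + 2.039 = 8.033
α = (k/(k−1))·(1 − ΣVar(i)/total variance) = (6/5)·(1 − 8.033/21.487) = 0.75

α = 0.75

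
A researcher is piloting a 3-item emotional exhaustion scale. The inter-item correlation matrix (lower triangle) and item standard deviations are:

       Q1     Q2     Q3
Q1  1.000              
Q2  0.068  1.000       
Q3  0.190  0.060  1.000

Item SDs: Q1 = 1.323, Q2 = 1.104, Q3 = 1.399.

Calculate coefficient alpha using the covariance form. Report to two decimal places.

coefficient alpha = 0.27

Σσ²ᵢ = 1.323² + 1.104² + 1.399² = 4.9263
Covariances σ_ij = r_ij · s_i · s_j:
  σ(Q1,Q2) = 0.068 × 1.323 × 1.104 = 0.0993
  σ(Q1,Q3) = 0.190 × 1.323 × 1.399 = 0.3517
  σ(Q2,Q3) = 0.060 × 1.104 × 1.399 = 0.0927
σ²_T = Σσ²ᵢ + 2·Σσ_ij = 4.9263 + 2 × 0.5437 = 6.0137
α = (3/2)·(1 − 4.9263/6.0137) = 0.27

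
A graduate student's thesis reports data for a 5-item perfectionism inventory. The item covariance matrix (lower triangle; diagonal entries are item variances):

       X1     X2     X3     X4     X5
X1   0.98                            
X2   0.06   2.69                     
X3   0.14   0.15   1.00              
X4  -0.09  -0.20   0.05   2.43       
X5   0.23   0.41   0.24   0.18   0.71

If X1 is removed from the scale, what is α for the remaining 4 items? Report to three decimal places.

Remaining items: X2, X3, X4, X5 (k = 4).
Σσᵢ² = 2.69 + 1.00 + 2.43 + 0.71 = 6.83
total variance = 6.83 + 2 × 0.83 = 8.49
α (item deleted) = (4/3)·(1 − 6.83/8.49) = 0.261

α = 0.261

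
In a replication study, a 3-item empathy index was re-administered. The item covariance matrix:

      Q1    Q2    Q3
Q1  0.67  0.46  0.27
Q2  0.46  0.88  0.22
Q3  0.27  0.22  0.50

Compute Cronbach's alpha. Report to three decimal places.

Σσᵢ² = 0.67 + 0.88 + 0.50 = 2.05
Sum of the distinct covariances = 0.95
total variance = 2.05 + 2 × 0.95 = 3.95
α = (k/(k−1))·(1 − Σσᵢ²/total variance) = (3/2)·(1 − 2.05/3.95) = 0.722

Cronbach's alpha = 0.722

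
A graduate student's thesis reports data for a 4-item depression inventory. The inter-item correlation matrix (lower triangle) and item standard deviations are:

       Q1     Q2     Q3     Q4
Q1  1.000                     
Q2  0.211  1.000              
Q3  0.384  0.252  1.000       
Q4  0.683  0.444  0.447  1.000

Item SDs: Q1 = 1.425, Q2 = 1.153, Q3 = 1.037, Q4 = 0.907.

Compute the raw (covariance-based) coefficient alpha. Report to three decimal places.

coefficient alpha = 0.709

Σσ²ᵢ = 1.425² + 1.153² + 1.037² + 0.907² = 5.2581
Covariances σ_ij = r_ij · s_i · s_j:
  σ(Q1,Q2) = 0.211 × 1.425 × 1.153 = 0.3467
  σ(Q1,Q3) = 0.384 × 1.425 × 1.037 = 0.5674
  σ(Q1,Q4) = 0.683 × 1.425 × 0.907 = 0.8828
  σ(Q2,Q3) = 0.252 × 1.153 × 1.037 = 0.3013
  σ(Q2,Q4) = 0.444 × 1.153 × 0.907 = 0.4643
  σ(Q3,Q4) = 0.447 × 1.037 × 0.907 = 0.4204
σ²_T = Σσ²ᵢ + 2·Σσ_ij = 5.2581 + 2 × 2.9829 = 11.2239
α = (4/3)·(1 − 5.2581/11.2239) = 0.709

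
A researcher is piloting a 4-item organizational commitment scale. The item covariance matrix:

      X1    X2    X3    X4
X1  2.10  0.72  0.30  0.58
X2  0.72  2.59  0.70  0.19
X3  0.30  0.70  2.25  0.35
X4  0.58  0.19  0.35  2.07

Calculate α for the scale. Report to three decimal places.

ΣVar(i) = 2.10 + 2.59 + 2.25 + 2.07 = 9.01
Sum of off-diagonal covariances = 2.84
σ²_T = 9.01 + 2 × 2.84 = 14.69
α = (k/(k−1))·(1 − ΣVar(i)/σ²_T) = (4/3)·(1 − 9.01/14.69) = 0.516

α = 0.516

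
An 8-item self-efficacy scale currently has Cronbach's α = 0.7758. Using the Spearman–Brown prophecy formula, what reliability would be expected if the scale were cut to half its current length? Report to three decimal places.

Length factor m = 1/2
α' = m·α / (1 − (1−m)·α)
   = 1/2 × 0.7758 / (1 − (1 − 1/2) × 0.7758)
   = 0.3879 / 0.6121 = 0.634

predicted reliability = 0.634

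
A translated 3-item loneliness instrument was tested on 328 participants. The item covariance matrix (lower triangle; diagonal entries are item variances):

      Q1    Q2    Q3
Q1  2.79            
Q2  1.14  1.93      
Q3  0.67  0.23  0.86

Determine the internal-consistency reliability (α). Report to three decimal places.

α = 0.634

sum of item variances = 2.79 + 1.93 + 0.86 = 5.58
Σ_{i<j} σ_ij = 2.04
Var(T) = 5.58 + 2 × 2.04 = 9.66
α = (k/(k−1))·(1 − sum of item variances/Var(T)) = (3/2)·(1 − 5.58/9.66) = 0.634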